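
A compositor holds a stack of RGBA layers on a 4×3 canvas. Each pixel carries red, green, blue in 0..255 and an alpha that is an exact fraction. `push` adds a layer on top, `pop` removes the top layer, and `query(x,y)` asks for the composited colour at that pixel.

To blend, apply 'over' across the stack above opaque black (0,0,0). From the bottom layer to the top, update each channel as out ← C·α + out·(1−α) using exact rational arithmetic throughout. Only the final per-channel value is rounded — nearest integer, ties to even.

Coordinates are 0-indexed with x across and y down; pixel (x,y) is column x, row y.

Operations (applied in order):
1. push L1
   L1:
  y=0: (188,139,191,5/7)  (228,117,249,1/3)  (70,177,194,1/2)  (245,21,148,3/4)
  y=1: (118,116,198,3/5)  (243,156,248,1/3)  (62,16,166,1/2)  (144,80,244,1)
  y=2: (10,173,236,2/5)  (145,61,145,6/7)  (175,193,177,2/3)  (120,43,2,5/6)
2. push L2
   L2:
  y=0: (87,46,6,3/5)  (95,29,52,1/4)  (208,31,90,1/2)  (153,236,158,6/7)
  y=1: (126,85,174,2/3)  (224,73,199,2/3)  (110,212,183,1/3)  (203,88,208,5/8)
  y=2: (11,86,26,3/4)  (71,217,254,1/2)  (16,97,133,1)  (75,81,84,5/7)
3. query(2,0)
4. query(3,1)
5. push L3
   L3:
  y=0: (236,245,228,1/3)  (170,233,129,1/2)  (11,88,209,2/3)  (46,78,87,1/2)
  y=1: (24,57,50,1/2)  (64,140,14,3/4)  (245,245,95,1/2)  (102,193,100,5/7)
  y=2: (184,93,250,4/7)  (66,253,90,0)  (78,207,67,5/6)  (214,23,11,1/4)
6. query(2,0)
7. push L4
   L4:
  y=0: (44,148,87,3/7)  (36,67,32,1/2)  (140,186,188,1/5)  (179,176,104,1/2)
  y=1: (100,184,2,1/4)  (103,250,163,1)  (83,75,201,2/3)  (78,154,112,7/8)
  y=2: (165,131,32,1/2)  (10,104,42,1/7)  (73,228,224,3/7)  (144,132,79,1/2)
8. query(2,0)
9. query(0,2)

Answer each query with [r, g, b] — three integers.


at x=2,y=0 over L1,L2:
+L1 (α=1/2) → [35, 177/2, 97]
+L2 (α=1/2) → [243/2, 239/4, 187/2]
= [122, 60, 94]

at x=3,y=1 over L1,L2:
+L1 (α=1) → [144, 80, 244]
+L2 (α=5/8) → [1447/8, 85, 443/2]
= [181, 85, 222]

at x=2,y=0 over L1,L2,L3:
after L1 α=1/2: [35, 177/2, 97]
after L2 α=1/2: [243/2, 239/4, 187/2]
after L3 α=2/3: [287/6, 943/12, 341/2]
→ [48, 79, 170]

(2,0) stack=L1,L2,L3,L4; from [0,0,0]:
L1 α=1/2: [35, 177/2, 97]
L2 α=1/2: [243/2, 239/4, 187/2]
L3 α=2/3: [287/6, 943/12, 341/2]
L4 α=1/5: [994/15, 1501/15, 174]
= [66, 100, 174]

at x=0,y=2 over L1,L2,L3,L4:
L1 α=2/5: [4, 346/5, 472/5]
L2 α=3/4: [37/4, 409/5, 431/10]
L3 α=4/7: [3055/28, 441/5, 11293/70]
L4 α=1/2: [7675/56, 548/5, 13533/140]
rounded: [137, 110, 97]


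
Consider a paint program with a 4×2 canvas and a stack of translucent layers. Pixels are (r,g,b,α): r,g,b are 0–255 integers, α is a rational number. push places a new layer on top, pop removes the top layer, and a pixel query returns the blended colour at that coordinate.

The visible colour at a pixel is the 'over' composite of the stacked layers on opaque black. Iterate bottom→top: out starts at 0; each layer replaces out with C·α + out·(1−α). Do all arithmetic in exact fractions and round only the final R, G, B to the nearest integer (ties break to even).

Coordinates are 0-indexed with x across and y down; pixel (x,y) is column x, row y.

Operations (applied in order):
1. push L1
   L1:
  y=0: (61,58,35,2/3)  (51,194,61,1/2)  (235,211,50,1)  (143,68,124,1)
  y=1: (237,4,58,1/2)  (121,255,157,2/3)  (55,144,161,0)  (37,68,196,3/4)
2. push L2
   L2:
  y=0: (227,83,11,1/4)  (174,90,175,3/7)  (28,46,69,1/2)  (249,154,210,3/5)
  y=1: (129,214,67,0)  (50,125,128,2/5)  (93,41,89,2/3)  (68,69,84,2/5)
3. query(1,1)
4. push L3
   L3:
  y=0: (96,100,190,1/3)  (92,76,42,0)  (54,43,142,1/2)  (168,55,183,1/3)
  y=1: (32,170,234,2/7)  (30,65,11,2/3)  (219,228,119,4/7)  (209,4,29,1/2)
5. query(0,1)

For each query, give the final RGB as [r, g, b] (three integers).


query (1,1) [L1,L2] — begin 0,0,0
after L1 α=2/3: [242/3, 170, 314/3]
after L2 α=2/5: [342/5, 152, 114]
→ [68, 152, 114]

(0,1) stack=L1,L2,L3; from [0,0,0]:
+L1 (α=1/2) → [237/2, 2, 29]
+L2 (α=0) → [237/2, 2, 29]
+L3 (α=2/7) → [1313/14, 50, 613/7]
→ [94, 50, 88]


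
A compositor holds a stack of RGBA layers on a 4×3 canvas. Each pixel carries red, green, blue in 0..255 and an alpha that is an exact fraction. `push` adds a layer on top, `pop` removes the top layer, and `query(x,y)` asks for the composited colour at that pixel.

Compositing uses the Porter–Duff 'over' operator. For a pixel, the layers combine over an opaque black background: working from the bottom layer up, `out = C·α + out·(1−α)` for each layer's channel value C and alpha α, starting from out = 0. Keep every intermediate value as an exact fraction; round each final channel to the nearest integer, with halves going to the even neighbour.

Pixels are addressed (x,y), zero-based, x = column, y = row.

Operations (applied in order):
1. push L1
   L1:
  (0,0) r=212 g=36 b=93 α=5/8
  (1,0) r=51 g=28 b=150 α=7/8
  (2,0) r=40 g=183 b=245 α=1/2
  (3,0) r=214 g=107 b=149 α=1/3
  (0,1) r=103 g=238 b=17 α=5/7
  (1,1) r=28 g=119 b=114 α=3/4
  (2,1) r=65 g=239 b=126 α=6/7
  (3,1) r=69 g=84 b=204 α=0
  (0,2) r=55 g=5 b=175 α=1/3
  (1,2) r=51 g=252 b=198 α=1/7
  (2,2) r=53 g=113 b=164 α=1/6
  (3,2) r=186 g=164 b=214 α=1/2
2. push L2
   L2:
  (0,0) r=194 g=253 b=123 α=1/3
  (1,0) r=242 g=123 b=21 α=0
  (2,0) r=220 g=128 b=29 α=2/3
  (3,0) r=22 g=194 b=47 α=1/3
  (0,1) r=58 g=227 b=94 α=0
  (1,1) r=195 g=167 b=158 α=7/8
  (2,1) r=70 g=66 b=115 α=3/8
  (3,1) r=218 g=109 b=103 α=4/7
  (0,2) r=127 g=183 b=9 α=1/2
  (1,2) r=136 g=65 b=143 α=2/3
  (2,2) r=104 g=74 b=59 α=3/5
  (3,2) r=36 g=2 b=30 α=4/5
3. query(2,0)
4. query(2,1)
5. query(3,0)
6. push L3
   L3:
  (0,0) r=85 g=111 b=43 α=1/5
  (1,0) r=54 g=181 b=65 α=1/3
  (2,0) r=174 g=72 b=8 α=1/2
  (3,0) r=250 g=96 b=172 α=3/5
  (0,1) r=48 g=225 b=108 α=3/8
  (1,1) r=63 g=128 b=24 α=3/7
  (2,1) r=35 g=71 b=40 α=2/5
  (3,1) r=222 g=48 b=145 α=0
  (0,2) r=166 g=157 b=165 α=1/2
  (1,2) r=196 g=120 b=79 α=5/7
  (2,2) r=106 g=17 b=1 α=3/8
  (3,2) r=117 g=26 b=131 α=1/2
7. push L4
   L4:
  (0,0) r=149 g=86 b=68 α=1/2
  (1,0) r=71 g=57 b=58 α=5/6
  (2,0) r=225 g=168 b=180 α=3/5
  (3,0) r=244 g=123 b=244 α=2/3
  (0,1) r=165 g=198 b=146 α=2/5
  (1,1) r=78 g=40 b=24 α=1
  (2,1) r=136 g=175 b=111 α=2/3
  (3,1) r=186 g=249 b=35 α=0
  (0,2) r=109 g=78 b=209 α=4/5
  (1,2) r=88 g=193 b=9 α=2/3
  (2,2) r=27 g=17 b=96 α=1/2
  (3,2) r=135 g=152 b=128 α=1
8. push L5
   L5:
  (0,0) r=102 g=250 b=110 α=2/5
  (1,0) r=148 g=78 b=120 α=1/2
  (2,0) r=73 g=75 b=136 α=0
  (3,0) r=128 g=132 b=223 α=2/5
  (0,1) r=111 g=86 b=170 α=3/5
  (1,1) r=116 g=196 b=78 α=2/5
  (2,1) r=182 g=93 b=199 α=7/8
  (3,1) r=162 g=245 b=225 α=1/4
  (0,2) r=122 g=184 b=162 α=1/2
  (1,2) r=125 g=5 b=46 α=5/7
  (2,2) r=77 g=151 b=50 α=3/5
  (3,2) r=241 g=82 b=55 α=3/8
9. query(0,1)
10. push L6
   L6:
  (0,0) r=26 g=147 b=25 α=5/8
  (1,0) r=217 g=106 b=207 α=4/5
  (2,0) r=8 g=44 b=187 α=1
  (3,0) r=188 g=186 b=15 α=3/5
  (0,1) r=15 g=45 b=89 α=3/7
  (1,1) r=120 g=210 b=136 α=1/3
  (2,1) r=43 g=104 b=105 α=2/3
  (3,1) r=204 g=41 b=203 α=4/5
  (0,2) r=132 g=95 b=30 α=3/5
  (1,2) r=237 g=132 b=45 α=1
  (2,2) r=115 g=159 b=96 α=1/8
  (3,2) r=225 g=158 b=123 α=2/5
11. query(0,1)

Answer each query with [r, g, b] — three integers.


query (2,0) [L1,L2] — begin 0,0,0
+L1 (α=1/2) → [20, 183/2, 245/2]
+L2 (α=2/3) → [460/3, 695/6, 361/6]
rounded: [153, 116, 60]

at x=2,y=1 over L1,L2:
after L1 α=6/7: [390/7, 1434/7, 108]
after L2 α=3/8: [855/14, 2139/14, 885/8]
rounded: [61, 153, 111]

at x=3,y=0 over L1,L2:
+L1 (α=1/3) → [214/3, 107/3, 149/3]
+L2 (α=1/3) → [494/9, 796/9, 439/9]
→ [55, 88, 49]

(0,1) stack=L1,L2,L3,L4,L5; from [0,0,0]:
L1 α=5/7: [515/7, 170, 85/7]
L2 α=0: [515/7, 170, 85/7]
L3 α=3/8: [3583/56, 1525/8, 2693/56]
L4 α=2/5: [29229/280, 7743/40, 24431/280]
L5 α=3/5: [75849/700, 12903/100, 95831/700]
→ [108, 129, 137]

(0,1) stack=L1,L2,L3,L4,L5,L6; from [0,0,0]:
L1 α=5/7: [515/7, 170, 85/7]
L2 α=0: [515/7, 170, 85/7]
L3 α=3/8: [3583/56, 1525/8, 2693/56]
L4 α=2/5: [29229/280, 7743/40, 24431/280]
L5 α=3/5: [75849/700, 12903/100, 95831/700]
L6 α=3/7: [83724/1225, 16278/175, 142556/1225]
= [68, 93, 116]


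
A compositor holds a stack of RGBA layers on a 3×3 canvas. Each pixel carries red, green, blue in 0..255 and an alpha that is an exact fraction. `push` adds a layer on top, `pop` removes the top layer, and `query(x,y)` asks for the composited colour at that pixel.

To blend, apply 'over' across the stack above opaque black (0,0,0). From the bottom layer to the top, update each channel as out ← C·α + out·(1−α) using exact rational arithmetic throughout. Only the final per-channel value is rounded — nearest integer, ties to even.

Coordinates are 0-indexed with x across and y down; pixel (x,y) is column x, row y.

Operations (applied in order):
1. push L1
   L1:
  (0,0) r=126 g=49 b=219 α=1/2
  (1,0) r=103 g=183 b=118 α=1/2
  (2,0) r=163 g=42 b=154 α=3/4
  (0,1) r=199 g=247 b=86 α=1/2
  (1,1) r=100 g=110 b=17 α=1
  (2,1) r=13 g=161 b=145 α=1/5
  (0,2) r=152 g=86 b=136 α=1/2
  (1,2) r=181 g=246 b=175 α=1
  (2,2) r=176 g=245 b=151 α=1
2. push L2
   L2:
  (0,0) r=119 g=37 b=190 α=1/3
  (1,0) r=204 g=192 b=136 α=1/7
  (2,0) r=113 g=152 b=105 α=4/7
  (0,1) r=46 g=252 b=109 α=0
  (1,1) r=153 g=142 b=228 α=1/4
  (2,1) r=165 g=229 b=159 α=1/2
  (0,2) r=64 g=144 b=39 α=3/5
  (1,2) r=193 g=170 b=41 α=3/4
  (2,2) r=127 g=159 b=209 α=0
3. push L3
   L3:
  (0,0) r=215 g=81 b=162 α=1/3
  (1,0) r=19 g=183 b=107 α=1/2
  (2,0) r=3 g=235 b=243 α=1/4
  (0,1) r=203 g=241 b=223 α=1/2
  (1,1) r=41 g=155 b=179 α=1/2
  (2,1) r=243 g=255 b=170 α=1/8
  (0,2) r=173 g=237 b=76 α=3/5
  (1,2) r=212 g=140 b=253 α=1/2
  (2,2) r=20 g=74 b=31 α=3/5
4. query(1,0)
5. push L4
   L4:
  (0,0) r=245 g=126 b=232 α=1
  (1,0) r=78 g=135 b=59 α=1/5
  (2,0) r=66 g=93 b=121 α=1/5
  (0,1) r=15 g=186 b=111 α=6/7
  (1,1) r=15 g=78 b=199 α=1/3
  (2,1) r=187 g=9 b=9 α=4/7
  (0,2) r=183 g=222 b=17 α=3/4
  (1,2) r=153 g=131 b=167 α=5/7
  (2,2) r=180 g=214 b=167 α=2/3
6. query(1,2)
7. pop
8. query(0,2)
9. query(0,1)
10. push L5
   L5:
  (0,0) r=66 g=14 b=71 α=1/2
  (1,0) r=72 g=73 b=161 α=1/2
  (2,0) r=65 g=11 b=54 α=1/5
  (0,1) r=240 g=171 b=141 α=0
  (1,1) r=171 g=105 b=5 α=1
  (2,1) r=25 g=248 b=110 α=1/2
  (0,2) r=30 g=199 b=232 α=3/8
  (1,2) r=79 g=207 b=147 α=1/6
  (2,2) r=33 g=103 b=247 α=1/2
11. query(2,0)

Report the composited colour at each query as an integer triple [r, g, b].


(1,0) stack=L1,L2,L3; from [0,0,0]:
after L1 α=1/2: [103/2, 183/2, 59]
after L2 α=1/7: [513/7, 741/7, 70]
after L3 α=1/2: [323/7, 1011/7, 177/2]
→ [46, 144, 88]

at x=1,y=2 over L1,L2,L3,L4:
L1 α=1: [181, 246, 175]
L2 α=3/4: [190, 189, 149/2]
L3 α=1/2: [201, 329/2, 655/4]
L4 α=5/7: [1167/7, 984/7, 2325/14]
rounded: [167, 141, 166]

at x=0,y=2 over L1,L2,L3:
after L1 α=1/2: [76, 43, 68]
after L2 α=3/5: [344/5, 518/5, 253/5]
after L3 α=3/5: [3283/25, 4591/25, 1646/25]
= [131, 184, 66]

query (0,1) [L1,L2,L3] — begin 0,0,0
+L1 (α=1/2) → [199/2, 247/2, 43]
+L2 (α=0) → [199/2, 247/2, 43]
+L3 (α=1/2) → [605/4, 729/4, 133]
→ [151, 182, 133]

at x=2,y=0 over L1,L2,L3,L5:
+L1 (α=3/4) → [489/4, 63/2, 231/2]
+L2 (α=4/7) → [3275/28, 1405/14, 219/2]
+L3 (α=1/4) → [9909/112, 7505/56, 1143/8]
+L5 (α=1/5) → [11729/140, 7659/70, 1251/10]
= [84, 109, 125]


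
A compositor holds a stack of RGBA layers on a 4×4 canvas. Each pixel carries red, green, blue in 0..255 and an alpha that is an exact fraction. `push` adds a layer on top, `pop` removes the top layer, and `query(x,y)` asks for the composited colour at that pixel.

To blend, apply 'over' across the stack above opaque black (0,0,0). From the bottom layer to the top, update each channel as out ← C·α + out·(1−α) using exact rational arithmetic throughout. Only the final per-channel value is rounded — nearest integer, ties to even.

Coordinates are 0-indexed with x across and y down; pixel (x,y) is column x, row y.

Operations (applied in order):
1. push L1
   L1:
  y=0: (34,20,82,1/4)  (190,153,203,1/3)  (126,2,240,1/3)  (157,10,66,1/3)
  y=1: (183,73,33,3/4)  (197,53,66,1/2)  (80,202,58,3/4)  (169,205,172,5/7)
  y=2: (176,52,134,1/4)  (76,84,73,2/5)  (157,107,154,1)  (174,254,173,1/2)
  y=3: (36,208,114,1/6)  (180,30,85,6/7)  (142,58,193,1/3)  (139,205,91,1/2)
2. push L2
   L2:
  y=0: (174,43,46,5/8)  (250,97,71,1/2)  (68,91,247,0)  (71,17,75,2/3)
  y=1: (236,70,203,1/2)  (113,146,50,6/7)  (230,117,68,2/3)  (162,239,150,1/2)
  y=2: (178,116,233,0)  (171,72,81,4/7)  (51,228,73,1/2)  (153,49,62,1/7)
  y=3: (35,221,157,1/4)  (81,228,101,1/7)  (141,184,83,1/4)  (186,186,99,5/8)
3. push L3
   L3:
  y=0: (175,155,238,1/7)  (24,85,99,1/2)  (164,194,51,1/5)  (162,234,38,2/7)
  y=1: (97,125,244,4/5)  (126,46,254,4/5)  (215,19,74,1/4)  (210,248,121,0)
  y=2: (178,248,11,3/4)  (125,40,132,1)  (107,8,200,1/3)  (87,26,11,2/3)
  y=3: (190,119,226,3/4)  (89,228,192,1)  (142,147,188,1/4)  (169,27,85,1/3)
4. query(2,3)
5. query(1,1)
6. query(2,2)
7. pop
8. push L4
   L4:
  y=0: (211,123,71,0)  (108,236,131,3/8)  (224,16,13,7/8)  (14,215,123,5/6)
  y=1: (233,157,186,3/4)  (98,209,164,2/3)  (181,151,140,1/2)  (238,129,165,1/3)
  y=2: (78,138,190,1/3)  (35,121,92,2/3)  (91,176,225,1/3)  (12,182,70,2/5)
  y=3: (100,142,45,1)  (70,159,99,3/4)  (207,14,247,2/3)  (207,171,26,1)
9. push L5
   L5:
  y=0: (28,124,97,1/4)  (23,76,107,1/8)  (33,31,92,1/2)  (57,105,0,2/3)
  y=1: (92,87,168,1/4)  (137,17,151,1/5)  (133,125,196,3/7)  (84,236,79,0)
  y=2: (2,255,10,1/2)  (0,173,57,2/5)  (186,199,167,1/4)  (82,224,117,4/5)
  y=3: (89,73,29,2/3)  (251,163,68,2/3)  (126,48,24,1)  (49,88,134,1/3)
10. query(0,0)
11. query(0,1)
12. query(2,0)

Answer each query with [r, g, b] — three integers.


(2,3) stack=L1,L2,L3; from [0,0,0]:
after L1 α=1/3: [142/3, 58/3, 193/3]
after L2 α=1/4: [283/4, 121/2, 69]
after L3 α=1/4: [1417/16, 657/8, 395/4]
→ [89, 82, 99]

(1,1) stack=L1,L2,L3; from [0,0,0]:
+L1 (α=1/2) → [197/2, 53/2, 33]
+L2 (α=6/7) → [1553/14, 1805/14, 333/7]
+L3 (α=4/5) → [8609/70, 4381/70, 1489/7]
= [123, 63, 213]

(2,2) stack=L1,L2,L3; from [0,0,0]:
L1 α=1: [157, 107, 154]
L2 α=1/2: [104, 335/2, 227/2]
L3 α=1/3: [105, 343/3, 427/3]
rounded: [105, 114, 142]

(0,0) stack=L1,L2,L4,L5; from [0,0,0]:
after L1 α=1/4: [17/2, 5, 41/2]
after L2 α=5/8: [1791/16, 115/4, 583/16]
after L4 α=0: [1791/16, 115/4, 583/16]
after L5 α=1/4: [5821/64, 841/16, 3301/64]
rounded: [91, 53, 52]

query (0,1) [L1,L2,L4,L5] — begin 0,0,0
+L1 (α=3/4) → [549/4, 219/4, 99/4]
+L2 (α=1/2) → [1493/8, 499/8, 911/8]
+L4 (α=3/4) → [7085/32, 4267/32, 5375/32]
+L5 (α=1/4) → [24199/128, 15585/128, 21501/128]
→ [189, 122, 168]

(2,0) stack=L1,L2,L4,L5; from [0,0,0]:
+L1 (α=1/3) → [42, 2/3, 80]
+L2 (α=0) → [42, 2/3, 80]
+L4 (α=7/8) → [805/4, 169/12, 171/8]
+L5 (α=1/2) → [937/8, 541/24, 907/16]
→ [117, 23, 57]


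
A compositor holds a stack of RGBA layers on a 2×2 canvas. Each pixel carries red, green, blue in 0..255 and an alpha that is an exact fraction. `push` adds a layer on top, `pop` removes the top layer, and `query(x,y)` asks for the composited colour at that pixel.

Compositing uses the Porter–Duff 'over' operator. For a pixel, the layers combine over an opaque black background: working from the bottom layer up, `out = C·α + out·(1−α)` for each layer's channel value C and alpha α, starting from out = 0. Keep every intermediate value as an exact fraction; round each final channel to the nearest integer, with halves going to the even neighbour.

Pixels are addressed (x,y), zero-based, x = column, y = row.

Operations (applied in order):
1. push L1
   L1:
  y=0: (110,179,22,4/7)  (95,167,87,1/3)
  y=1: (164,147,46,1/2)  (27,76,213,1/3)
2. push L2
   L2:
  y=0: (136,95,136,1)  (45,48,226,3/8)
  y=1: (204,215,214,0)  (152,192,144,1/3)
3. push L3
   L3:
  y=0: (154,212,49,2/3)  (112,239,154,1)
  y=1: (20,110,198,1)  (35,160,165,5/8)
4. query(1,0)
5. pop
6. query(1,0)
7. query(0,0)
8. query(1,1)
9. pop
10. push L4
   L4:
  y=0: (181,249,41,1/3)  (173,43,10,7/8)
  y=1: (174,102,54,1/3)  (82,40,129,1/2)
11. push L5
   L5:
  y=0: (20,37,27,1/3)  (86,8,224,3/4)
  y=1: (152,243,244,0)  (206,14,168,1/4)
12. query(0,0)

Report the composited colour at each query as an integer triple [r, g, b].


query (1,0) [L1,L2,L3] — begin 0,0,0
+L1 (α=1/3) → [95/3, 167/3, 29]
+L2 (α=3/8) → [110/3, 1267/24, 823/8]
+L3 (α=1) → [112, 239, 154]
= [112, 239, 154]

query (1,0) [L1,L2] — begin 0,0,0
L1 α=1/3: [95/3, 167/3, 29]
L2 α=3/8: [110/3, 1267/24, 823/8]
rounded: [37, 53, 103]

query (0,0) [L1,L2] — begin 0,0,0
after L1 α=4/7: [440/7, 716/7, 88/7]
after L2 α=1: [136, 95, 136]
rounded: [136, 95, 136]

(1,1) stack=L1,L2; from [0,0,0]:
L1 α=1/3: [9, 76/3, 71]
L2 α=1/3: [170/3, 728/9, 286/3]
→ [57, 81, 95]

at x=0,y=0 over L1,L4,L5:
after L1 α=4/7: [440/7, 716/7, 88/7]
after L4 α=1/3: [2147/21, 3175/21, 463/21]
after L5 α=1/3: [4714/63, 7127/63, 1493/63]
→ [75, 113, 24]


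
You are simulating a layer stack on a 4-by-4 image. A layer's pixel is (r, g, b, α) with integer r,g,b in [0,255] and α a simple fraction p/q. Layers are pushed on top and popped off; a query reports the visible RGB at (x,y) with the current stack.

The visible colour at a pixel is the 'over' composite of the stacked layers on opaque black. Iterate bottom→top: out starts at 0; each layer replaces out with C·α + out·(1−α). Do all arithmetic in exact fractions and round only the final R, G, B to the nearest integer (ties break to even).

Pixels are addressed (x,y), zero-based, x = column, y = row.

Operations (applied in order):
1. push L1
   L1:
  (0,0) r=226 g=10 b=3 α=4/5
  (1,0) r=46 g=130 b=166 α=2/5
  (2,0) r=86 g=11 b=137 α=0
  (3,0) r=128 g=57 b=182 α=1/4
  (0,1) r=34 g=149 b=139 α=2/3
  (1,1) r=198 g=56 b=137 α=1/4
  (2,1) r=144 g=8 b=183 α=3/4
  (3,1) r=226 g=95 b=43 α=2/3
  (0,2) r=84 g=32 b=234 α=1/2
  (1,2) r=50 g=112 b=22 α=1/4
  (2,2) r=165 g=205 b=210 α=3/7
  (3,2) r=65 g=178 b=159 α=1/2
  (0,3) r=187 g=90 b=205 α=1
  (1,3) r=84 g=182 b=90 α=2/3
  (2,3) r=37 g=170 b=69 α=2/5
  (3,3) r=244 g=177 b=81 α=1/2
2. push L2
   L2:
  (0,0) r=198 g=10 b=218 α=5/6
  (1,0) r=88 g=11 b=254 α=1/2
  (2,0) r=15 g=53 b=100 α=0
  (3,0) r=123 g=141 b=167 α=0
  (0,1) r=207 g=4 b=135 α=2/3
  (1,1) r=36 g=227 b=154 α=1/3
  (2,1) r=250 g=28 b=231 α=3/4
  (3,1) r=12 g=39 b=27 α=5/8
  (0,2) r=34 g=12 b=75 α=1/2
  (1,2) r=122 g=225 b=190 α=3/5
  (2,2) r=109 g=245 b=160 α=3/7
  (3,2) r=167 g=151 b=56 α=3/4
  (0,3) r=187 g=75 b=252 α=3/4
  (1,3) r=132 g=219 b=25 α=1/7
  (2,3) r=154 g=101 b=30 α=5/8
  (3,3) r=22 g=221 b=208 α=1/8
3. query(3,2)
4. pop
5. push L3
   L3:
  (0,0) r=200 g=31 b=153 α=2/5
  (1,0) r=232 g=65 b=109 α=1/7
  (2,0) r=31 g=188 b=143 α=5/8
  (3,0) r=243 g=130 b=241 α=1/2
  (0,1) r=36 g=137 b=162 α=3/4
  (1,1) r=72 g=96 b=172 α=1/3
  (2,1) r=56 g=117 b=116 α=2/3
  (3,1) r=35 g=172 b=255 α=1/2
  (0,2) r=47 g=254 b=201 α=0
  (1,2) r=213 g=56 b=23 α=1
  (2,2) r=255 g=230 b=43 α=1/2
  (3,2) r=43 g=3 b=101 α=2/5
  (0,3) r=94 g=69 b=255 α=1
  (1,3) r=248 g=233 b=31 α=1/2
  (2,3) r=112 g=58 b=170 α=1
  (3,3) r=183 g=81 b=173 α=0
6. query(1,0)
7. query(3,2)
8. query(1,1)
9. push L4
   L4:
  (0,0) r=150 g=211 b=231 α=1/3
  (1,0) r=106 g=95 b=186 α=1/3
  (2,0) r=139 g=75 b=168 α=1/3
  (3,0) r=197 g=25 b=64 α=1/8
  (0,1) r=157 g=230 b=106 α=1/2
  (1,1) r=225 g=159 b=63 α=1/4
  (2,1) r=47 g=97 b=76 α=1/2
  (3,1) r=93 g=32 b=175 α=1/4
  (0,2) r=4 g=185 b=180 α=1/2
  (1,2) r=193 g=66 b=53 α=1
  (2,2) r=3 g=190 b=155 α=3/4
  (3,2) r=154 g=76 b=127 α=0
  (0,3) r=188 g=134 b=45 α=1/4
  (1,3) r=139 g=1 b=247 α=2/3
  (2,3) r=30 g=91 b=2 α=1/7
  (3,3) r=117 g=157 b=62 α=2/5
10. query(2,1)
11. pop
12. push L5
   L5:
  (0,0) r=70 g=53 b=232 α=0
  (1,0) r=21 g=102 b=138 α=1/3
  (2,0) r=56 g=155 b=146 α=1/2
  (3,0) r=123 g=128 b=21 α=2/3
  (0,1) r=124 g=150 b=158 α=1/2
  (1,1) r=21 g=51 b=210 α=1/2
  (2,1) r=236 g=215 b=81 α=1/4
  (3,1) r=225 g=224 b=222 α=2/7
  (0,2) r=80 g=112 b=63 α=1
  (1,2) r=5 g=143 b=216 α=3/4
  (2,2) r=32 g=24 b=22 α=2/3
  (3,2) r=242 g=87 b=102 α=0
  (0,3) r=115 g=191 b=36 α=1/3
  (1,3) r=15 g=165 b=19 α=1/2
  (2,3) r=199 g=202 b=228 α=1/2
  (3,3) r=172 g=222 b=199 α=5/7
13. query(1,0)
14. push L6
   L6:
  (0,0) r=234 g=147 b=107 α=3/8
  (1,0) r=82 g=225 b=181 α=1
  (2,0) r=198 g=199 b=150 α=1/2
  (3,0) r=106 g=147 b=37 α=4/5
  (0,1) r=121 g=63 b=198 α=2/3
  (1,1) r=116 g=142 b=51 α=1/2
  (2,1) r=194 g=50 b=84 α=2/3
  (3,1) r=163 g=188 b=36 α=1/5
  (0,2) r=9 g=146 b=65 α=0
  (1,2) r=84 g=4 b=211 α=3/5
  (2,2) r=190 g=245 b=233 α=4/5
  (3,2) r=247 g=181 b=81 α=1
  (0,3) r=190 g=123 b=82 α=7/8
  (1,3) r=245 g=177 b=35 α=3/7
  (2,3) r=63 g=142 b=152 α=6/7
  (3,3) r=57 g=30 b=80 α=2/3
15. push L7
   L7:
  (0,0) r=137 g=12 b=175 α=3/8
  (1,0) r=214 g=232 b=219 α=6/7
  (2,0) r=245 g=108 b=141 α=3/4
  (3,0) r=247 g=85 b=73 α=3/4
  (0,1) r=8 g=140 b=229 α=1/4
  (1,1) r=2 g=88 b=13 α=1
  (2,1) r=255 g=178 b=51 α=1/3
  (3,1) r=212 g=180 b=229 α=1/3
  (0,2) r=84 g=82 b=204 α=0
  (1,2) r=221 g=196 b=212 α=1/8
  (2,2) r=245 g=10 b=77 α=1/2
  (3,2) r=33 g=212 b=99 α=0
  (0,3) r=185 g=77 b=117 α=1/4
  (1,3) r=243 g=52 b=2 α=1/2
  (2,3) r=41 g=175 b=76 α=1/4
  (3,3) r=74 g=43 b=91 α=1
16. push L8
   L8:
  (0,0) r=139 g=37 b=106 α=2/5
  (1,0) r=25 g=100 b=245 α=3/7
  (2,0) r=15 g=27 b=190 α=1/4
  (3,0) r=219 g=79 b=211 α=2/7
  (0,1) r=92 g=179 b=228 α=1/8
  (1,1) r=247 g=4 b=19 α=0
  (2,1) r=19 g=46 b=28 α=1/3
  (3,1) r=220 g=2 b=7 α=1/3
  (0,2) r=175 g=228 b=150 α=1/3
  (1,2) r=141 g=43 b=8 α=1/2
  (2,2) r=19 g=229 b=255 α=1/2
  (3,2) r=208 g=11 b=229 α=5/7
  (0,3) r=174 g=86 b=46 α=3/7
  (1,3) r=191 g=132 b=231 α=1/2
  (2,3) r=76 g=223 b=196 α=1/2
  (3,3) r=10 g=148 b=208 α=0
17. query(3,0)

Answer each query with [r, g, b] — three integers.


query (3,2) [L1,L2] — begin 0,0,0
after L1 α=1/2: [65/2, 89, 159/2]
after L2 α=3/4: [1067/8, 271/2, 495/8]
rounded: [133, 136, 62]

at x=1,y=0 over L1,L3:
L1 α=2/5: [92/5, 52, 332/5]
L3 α=1/7: [1712/35, 377/7, 2537/35]
→ [49, 54, 72]

at x=3,y=2 over L1,L3:
+L1 (α=1/2) → [65/2, 89, 159/2]
+L3 (α=2/5) → [367/10, 273/5, 881/10]
rounded: [37, 55, 88]

at x=1,y=1 over L1,L3:
L1 α=1/4: [99/2, 14, 137/4]
L3 α=1/3: [57, 124/3, 481/6]
rounded: [57, 41, 80]

at x=2,y=1 over L1,L3,L4:
+L1 (α=3/4) → [108, 6, 549/4]
+L3 (α=2/3) → [220/3, 80, 1477/12]
+L4 (α=1/2) → [361/6, 177/2, 2389/24]
= [60, 88, 100]

at x=1,y=0 over L1,L3,L5:
L1 α=2/5: [92/5, 52, 332/5]
L3 α=1/7: [1712/35, 377/7, 2537/35]
L5 α=1/3: [4159/105, 1468/21, 9904/105]
= [40, 70, 94]

(3,0) stack=L1,L3,L5,L6,L7,L8; from [0,0,0]:
L1 α=1/4: [32, 57/4, 91/2]
L3 α=1/2: [275/2, 577/8, 573/4]
L5 α=2/3: [767/6, 875/8, 247/4]
L6 α=4/5: [3311/30, 5579/40, 839/20]
L7 α=3/4: [25541/120, 15779/160, 5219/80]
L8 α=2/7: [36053/168, 20835/224, 11971/112]
→ [215, 93, 107]


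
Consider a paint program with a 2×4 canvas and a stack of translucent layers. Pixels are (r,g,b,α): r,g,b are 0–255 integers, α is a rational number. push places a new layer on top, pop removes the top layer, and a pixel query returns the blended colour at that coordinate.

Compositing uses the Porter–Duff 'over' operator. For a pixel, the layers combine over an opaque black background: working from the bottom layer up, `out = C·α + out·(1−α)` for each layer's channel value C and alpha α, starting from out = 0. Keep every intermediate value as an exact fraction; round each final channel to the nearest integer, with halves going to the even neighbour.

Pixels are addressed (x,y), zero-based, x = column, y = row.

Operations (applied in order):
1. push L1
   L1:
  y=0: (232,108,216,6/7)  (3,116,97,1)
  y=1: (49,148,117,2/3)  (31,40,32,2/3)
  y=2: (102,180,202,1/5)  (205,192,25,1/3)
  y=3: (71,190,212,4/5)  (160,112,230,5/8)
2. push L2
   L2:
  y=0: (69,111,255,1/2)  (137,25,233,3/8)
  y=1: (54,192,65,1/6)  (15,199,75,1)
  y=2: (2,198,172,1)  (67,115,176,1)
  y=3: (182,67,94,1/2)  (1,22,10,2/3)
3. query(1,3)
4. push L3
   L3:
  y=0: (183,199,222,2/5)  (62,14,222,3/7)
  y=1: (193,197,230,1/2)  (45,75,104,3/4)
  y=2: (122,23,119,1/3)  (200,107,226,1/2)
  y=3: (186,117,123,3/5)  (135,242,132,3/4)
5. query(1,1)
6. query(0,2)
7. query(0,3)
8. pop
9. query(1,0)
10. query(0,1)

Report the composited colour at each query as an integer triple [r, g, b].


query (1,3) [L1,L2] — begin 0,0,0
+L1 (α=5/8) → [100, 70, 575/4]
+L2 (α=2/3) → [34, 38, 655/12]
= [34, 38, 55]

query (1,1) [L1,L2,L3] — begin 0,0,0
after L1 α=2/3: [62/3, 80/3, 64/3]
after L2 α=1: [15, 199, 75]
after L3 α=3/4: [75/2, 106, 387/4]
rounded: [38, 106, 97]

query (0,2) [L1,L2,L3] — begin 0,0,0
+L1 (α=1/5) → [102/5, 36, 202/5]
+L2 (α=1) → [2, 198, 172]
+L3 (α=1/3) → [42, 419/3, 463/3]
rounded: [42, 140, 154]

at x=0,y=3 over L1,L2,L3:
+L1 (α=4/5) → [284/5, 152, 848/5]
+L2 (α=1/2) → [597/5, 219/2, 659/5]
+L3 (α=3/5) → [3984/25, 114, 3163/25]
= [159, 114, 127]

(1,0) stack=L1,L2; from [0,0,0]:
+L1 (α=1) → [3, 116, 97]
+L2 (α=3/8) → [213/4, 655/8, 148]
rounded: [53, 82, 148]

query (0,1) [L1,L2] — begin 0,0,0
+L1 (α=2/3) → [98/3, 296/3, 78]
+L2 (α=1/6) → [326/9, 1028/9, 455/6]
rounded: [36, 114, 76]


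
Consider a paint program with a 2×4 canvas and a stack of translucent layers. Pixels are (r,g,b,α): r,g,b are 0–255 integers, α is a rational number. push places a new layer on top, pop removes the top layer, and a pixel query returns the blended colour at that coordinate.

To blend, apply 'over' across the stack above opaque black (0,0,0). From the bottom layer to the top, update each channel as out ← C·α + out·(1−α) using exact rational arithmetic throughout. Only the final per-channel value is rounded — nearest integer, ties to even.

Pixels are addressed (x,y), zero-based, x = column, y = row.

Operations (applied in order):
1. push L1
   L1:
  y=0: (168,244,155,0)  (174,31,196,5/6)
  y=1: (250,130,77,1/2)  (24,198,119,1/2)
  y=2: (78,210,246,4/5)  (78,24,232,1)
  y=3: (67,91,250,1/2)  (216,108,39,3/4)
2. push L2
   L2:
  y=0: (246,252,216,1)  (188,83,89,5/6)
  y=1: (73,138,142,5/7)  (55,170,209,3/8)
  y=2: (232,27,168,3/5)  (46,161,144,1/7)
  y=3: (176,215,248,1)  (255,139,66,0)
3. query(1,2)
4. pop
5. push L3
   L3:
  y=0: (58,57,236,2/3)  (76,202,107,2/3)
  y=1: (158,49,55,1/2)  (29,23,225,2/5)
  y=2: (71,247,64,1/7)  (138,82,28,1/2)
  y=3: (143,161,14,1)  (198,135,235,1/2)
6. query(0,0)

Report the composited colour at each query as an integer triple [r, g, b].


at x=1,y=2 over L1,L2:
+L1 (α=1) → [78, 24, 232]
+L2 (α=1/7) → [514/7, 305/7, 1536/7]
→ [73, 44, 219]

query (0,0) [L1,L3] — begin 0,0,0
after L1 α=0: [0, 0, 0]
after L3 α=2/3: [116/3, 38, 472/3]
→ [39, 38, 157]


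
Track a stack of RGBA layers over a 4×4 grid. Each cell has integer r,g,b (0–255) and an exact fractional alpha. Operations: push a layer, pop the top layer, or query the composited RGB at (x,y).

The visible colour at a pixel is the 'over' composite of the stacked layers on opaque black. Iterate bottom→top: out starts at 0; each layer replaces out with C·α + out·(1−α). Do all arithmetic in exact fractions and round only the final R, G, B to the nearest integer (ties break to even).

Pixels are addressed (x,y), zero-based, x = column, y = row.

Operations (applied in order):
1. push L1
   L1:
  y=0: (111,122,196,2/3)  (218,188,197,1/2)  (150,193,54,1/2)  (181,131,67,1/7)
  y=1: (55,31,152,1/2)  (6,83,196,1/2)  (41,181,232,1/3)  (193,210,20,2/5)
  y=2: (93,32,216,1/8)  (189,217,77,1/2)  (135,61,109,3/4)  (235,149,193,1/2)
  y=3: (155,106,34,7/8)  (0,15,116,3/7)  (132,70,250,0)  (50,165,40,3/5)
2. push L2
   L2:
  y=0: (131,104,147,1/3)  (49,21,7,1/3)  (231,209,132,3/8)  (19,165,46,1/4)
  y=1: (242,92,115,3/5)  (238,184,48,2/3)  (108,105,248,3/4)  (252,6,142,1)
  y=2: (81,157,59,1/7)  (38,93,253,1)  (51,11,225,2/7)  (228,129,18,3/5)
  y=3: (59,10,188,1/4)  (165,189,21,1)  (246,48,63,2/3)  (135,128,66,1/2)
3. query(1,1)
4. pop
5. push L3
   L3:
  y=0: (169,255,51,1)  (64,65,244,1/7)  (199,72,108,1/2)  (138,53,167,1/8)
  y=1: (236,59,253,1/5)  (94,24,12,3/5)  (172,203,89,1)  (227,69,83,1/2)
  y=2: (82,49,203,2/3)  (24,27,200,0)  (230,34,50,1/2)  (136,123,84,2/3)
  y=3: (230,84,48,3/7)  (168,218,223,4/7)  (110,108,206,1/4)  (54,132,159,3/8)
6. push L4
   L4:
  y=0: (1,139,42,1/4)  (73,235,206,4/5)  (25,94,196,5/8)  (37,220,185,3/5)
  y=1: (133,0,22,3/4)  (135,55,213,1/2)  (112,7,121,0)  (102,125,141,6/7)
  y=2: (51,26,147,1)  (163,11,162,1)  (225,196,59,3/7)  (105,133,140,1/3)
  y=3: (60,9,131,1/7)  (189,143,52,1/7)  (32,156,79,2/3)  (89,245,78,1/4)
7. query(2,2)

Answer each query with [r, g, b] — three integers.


query (1,1) [L1,L2] — begin 0,0,0
L1 α=1/2: [3, 83/2, 98]
L2 α=2/3: [479/3, 273/2, 194/3]
→ [160, 136, 65]

(2,2) stack=L1,L3,L4; from [0,0,0]:
+L1 (α=3/4) → [405/4, 183/4, 327/4]
+L3 (α=1/2) → [1325/8, 319/8, 527/8]
+L4 (α=3/7) → [2675/14, 1495/14, 881/14]
→ [191, 107, 63]


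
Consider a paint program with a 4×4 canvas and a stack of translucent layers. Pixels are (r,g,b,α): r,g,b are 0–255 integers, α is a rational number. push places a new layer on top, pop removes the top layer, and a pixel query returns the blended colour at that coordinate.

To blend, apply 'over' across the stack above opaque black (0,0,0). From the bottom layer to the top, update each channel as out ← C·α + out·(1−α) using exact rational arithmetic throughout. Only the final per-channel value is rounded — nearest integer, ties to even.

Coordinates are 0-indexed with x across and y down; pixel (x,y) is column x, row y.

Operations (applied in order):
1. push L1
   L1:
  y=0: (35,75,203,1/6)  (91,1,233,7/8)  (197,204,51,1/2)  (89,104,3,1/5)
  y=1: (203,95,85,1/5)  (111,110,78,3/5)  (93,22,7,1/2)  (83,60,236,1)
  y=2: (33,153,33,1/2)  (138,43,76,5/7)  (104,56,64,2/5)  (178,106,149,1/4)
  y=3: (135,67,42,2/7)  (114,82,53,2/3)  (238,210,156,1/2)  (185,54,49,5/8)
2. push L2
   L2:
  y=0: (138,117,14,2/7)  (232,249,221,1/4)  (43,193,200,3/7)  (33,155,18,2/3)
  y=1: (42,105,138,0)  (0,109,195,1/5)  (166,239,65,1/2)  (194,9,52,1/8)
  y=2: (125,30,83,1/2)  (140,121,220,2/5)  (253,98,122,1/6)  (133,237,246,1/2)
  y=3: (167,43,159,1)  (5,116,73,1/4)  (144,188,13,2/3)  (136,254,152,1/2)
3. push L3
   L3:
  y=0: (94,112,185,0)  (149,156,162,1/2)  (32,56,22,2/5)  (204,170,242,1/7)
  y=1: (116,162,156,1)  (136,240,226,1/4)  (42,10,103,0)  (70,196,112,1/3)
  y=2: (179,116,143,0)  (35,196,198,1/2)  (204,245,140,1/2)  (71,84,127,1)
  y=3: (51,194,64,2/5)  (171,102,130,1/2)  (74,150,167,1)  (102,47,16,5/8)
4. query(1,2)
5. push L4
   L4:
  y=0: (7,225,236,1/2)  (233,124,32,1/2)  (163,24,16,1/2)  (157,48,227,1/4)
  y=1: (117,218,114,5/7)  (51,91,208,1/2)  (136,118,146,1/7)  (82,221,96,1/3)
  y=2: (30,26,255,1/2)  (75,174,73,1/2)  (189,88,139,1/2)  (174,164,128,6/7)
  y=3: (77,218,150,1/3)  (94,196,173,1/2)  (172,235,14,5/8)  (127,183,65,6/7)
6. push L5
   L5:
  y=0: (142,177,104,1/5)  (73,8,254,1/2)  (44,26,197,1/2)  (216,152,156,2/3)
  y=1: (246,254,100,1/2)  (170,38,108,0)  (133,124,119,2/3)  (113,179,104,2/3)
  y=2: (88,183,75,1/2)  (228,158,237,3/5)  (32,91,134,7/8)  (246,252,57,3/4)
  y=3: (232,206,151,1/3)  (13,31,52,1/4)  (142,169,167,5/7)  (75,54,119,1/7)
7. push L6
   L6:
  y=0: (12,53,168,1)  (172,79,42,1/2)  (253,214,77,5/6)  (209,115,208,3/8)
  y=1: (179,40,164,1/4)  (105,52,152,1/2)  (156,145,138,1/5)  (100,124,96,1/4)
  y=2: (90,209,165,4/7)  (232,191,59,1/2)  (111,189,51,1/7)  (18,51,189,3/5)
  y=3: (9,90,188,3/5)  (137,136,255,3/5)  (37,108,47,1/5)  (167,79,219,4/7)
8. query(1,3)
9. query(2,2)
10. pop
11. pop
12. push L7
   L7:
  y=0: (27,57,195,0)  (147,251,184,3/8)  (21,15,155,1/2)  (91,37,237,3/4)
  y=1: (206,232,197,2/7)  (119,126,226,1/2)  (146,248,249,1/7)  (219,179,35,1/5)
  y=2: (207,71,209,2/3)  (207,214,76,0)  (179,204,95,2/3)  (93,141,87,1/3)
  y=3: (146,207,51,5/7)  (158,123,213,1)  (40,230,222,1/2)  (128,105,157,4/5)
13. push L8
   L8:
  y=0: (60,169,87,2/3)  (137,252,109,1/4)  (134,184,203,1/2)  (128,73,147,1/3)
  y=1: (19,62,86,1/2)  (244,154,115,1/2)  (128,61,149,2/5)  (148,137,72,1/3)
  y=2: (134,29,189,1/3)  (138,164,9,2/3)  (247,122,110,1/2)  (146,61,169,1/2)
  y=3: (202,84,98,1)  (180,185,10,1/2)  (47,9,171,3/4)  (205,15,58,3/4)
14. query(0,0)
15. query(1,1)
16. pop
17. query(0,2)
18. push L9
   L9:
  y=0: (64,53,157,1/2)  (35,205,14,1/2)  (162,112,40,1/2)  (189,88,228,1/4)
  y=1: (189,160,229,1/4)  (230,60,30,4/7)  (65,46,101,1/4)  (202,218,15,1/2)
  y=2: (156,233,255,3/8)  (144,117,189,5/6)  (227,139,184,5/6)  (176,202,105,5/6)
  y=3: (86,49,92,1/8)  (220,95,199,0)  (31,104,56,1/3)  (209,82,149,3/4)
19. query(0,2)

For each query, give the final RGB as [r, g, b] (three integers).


(1,2) stack=L1,L2,L3; from [0,0,0]:
L1 α=5/7: [690/7, 215/7, 380/7]
L2 α=2/5: [806/7, 2339/35, 844/7]
L3 α=1/2: [1051/14, 9199/70, 1115/7]
rounded: [75, 131, 159]

(1,3) stack=L1,L2,L3,L4,L5,L6; from [0,0,0]:
L1 α=2/3: [76, 164/3, 106/3]
L2 α=1/4: [233/4, 70, 179/4]
L3 α=1/2: [917/8, 86, 699/8]
L4 α=1/2: [1669/16, 141, 2083/16]
L5 α=1/4: [5215/64, 227/2, 7081/64]
L6 α=3/5: [18367/160, 127, 31561/160]
→ [115, 127, 197]

query (2,2) [L1,L2,L3,L4,L5,L6] — begin 0,0,0
after L1 α=2/5: [208/5, 112/5, 128/5]
after L2 α=1/6: [461/6, 35, 125/3]
after L3 α=1/2: [1685/12, 140, 545/6]
after L4 α=1/2: [3953/24, 114, 1379/12]
after L5 α=7/8: [9329/192, 751/8, 12635/96]
after L6 α=1/7: [12881/224, 3009/28, 13451/112]
rounded: [58, 107, 120]

(0,0) stack=L1,L2,L3,L4,L7,L8; from [0,0,0]:
after L1 α=1/6: [35/6, 25/2, 203/6]
after L2 α=2/7: [1831/42, 593/14, 169/6]
after L3 α=0: [1831/42, 593/14, 169/6]
after L4 α=1/2: [2125/84, 3743/28, 1585/12]
after L7 α=0: [2125/84, 3743/28, 1585/12]
after L8 α=2/3: [12205/252, 13207/84, 3673/36]
= [48, 157, 102]

at x=1,y=1 over L1,L2,L3,L4,L7,L8:
after L1 α=3/5: [333/5, 66, 234/5]
after L2 α=1/5: [1332/25, 373/5, 1911/25]
after L3 α=1/4: [1849/25, 2319/20, 11383/100]
after L4 α=1/2: [1562/25, 4139/40, 32183/200]
after L7 α=1/2: [4537/50, 9179/80, 77383/400]
after L8 α=1/2: [16737/100, 21499/160, 123383/800]
→ [167, 134, 154]

at x=0,y=2 over L1,L2,L3,L4,L7:
+L1 (α=1/2) → [33/2, 153/2, 33/2]
+L2 (α=1/2) → [283/4, 213/4, 199/4]
+L3 (α=0) → [283/4, 213/4, 199/4]
+L4 (α=1/2) → [403/8, 317/8, 1219/8]
+L7 (α=2/3) → [3715/24, 1453/24, 1521/8]
= [155, 61, 190]

query (0,2) [L1,L2,L3,L4,L7,L9] — begin 0,0,0
+L1 (α=1/2) → [33/2, 153/2, 33/2]
+L2 (α=1/2) → [283/4, 213/4, 199/4]
+L3 (α=0) → [283/4, 213/4, 199/4]
+L4 (α=1/2) → [403/8, 317/8, 1219/8]
+L7 (α=2/3) → [3715/24, 1453/24, 1521/8]
+L9 (α=3/8) → [29807/192, 24041/192, 13725/64]
→ [155, 125, 214]


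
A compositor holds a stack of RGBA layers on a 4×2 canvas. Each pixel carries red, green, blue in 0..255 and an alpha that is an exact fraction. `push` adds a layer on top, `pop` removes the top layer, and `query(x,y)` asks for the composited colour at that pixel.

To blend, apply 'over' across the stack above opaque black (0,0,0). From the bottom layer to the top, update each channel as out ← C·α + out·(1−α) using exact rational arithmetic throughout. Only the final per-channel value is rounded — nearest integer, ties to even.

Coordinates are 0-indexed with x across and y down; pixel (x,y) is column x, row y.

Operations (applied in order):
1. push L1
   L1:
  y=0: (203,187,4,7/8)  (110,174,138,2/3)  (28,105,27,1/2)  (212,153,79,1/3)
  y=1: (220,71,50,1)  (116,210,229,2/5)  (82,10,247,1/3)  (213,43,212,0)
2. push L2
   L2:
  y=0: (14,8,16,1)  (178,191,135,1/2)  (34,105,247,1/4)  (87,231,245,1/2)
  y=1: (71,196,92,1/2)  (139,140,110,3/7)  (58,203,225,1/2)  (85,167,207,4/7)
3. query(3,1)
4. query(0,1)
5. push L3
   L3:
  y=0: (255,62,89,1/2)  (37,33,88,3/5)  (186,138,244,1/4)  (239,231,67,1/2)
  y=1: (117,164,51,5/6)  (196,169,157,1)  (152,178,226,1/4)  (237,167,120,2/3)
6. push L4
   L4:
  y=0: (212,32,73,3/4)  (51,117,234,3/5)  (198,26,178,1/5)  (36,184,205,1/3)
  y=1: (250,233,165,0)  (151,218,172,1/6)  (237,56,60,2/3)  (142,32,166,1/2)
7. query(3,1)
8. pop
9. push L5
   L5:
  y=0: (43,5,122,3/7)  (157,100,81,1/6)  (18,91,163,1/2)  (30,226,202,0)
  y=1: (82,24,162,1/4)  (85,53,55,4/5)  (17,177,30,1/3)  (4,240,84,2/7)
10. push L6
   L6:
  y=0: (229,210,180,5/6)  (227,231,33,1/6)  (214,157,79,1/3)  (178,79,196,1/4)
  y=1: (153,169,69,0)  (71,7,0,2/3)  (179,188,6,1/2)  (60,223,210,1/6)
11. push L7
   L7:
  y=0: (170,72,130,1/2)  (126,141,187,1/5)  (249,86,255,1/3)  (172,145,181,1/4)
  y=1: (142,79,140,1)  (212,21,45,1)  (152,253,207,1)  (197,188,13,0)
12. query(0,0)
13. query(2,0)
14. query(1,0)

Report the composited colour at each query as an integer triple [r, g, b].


at x=3,y=1 over L1,L2:
+L1 (α=0) → [0, 0, 0]
+L2 (α=4/7) → [340/7, 668/7, 828/7]
rounded: [49, 95, 118]

query (0,1) [L1,L2] — begin 0,0,0
+L1 (α=1) → [220, 71, 50]
+L2 (α=1/2) → [291/2, 267/2, 71]
→ [146, 134, 71]

at x=3,y=1 over L1,L2,L3,L4:
+L1 (α=0) → [0, 0, 0]
+L2 (α=4/7) → [340/7, 668/7, 828/7]
+L3 (α=2/3) → [3658/21, 1002/7, 836/7]
+L4 (α=1/2) → [3320/21, 613/7, 999/7]
→ [158, 88, 143]

query (0,0) [L1,L2,L3,L5,L6,L7] — begin 0,0,0
after L1 α=7/8: [1421/8, 1309/8, 7/2]
after L2 α=1: [14, 8, 16]
after L3 α=1/2: [269/2, 35, 105/2]
after L5 α=3/7: [667/7, 155/7, 576/7]
after L6 α=5/6: [1447/7, 7505/42, 1146/7]
after L7 α=1/2: [2637/14, 10529/84, 1028/7]
= [188, 125, 147]

query (2,0) [L1,L2,L3,L5,L6,L7] — begin 0,0,0
+L1 (α=1/2) → [14, 105/2, 27/2]
+L2 (α=1/4) → [19, 525/8, 575/8]
+L3 (α=1/4) → [243/4, 2679/32, 3677/32]
+L5 (α=1/2) → [315/8, 5591/64, 8893/64]
+L6 (α=1/3) → [1171/12, 10615/96, 3807/32]
+L7 (α=1/3) → [2665/18, 14743/144, 2629/16]
rounded: [148, 102, 164]

query (1,0) [L1,L2,L3,L5,L6,L7] — begin 0,0,0
+L1 (α=2/3) → [220/3, 116, 92]
+L2 (α=1/2) → [377/3, 307/2, 227/2]
+L3 (α=3/5) → [1087/15, 406/5, 491/5]
+L5 (α=1/6) → [779/9, 253/3, 286/3]
+L6 (α=1/6) → [2969/27, 979/9, 1529/18]
+L7 (α=1/5) → [15278/135, 1037/9, 4741/45]
= [113, 115, 105]


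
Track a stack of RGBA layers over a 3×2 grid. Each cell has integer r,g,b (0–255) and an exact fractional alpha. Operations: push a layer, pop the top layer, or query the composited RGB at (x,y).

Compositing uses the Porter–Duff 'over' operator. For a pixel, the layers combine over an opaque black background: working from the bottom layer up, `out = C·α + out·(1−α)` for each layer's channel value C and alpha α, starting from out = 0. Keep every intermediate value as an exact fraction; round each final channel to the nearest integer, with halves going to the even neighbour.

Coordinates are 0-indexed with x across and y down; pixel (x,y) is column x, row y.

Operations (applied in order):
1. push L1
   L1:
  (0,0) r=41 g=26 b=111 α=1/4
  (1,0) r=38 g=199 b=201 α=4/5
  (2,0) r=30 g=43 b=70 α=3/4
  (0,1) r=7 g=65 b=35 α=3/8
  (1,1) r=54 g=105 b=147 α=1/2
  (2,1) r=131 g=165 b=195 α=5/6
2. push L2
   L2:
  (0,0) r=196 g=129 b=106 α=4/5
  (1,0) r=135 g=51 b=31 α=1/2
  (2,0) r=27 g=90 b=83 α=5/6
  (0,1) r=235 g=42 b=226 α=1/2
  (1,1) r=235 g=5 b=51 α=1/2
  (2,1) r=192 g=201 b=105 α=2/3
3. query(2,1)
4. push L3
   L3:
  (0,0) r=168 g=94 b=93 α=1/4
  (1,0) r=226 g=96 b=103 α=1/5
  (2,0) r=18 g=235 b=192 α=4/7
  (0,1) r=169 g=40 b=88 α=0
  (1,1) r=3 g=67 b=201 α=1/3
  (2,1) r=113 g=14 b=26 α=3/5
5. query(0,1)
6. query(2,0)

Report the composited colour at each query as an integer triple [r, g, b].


query (2,1) [L1,L2] — begin 0,0,0
+L1 (α=5/6) → [655/6, 275/2, 325/2]
+L2 (α=2/3) → [2959/18, 1079/6, 745/6]
→ [164, 180, 124]

(0,1) stack=L1,L2,L3; from [0,0,0]:
L1 α=3/8: [21/8, 195/8, 105/8]
L2 α=1/2: [1901/16, 531/16, 1913/16]
L3 α=0: [1901/16, 531/16, 1913/16]
= [119, 33, 120]

(2,0) stack=L1,L2,L3; from [0,0,0]:
L1 α=3/4: [45/2, 129/4, 105/2]
L2 α=5/6: [105/4, 643/8, 935/12]
L3 α=4/7: [603/28, 9449/56, 4007/28]
= [22, 169, 143]


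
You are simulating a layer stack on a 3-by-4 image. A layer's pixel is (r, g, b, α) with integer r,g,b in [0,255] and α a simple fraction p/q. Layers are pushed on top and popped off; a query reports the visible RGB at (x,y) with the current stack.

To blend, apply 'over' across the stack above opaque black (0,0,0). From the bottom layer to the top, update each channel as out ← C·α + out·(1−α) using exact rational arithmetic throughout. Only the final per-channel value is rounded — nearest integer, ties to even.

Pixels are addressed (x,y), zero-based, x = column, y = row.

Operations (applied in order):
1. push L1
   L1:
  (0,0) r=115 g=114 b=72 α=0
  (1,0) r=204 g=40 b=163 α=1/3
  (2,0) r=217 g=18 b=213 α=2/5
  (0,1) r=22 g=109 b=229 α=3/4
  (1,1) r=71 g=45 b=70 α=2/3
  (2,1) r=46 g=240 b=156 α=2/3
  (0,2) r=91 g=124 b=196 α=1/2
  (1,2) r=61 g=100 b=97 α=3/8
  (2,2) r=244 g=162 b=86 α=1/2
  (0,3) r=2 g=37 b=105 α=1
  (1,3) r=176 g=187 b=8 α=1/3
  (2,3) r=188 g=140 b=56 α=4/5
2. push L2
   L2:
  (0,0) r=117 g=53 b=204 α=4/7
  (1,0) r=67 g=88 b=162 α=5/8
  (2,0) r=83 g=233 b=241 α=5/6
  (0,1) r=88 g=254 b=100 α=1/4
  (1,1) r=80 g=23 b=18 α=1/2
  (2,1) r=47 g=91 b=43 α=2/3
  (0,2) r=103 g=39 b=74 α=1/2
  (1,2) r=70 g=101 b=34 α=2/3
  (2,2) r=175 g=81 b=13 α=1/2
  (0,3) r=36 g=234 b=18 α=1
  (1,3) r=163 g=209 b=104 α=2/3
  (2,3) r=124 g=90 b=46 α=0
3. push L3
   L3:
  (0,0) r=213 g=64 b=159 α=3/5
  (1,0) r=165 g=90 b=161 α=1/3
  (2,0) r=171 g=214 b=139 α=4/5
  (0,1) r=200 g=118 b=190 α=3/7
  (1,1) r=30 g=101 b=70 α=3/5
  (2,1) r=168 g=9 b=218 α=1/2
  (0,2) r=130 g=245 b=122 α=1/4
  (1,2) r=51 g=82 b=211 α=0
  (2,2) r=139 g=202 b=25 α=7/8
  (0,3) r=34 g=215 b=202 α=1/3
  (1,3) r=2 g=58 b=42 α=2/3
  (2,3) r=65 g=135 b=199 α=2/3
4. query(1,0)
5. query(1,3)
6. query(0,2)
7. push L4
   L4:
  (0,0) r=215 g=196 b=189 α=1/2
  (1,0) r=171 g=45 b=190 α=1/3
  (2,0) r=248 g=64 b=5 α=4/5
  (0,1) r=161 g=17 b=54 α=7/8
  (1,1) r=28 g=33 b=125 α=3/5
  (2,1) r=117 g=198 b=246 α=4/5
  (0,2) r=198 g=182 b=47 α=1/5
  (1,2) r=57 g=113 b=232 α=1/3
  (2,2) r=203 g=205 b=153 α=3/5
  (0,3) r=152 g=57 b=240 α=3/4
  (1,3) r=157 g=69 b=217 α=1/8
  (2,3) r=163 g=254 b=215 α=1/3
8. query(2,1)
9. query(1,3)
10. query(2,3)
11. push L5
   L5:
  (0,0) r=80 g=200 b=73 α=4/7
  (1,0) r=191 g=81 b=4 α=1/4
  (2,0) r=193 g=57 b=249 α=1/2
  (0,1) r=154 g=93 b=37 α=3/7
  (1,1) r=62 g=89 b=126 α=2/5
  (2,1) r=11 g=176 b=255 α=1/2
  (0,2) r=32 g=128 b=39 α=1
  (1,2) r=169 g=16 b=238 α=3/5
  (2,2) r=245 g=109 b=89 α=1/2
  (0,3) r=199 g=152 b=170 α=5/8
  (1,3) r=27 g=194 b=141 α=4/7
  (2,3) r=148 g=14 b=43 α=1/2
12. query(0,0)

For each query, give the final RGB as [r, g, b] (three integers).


at x=1,y=0 over L1,L2,L3:
after L1 α=1/3: [68, 40/3, 163/3]
after L2 α=5/8: [539/8, 60, 973/8]
after L3 α=1/3: [1199/12, 70, 539/4]
→ [100, 70, 135]

at x=1,y=3 over L1,L2,L3:
after L1 α=1/3: [176/3, 187/3, 8/3]
after L2 α=2/3: [1154/9, 1441/9, 632/9]
after L3 α=2/3: [1190/27, 2485/27, 1388/27]
→ [44, 92, 51]

query (0,2) [L1,L2,L3] — begin 0,0,0
L1 α=1/2: [91/2, 62, 98]
L2 α=1/2: [297/4, 101/2, 86]
L3 α=1/4: [1411/16, 793/8, 95]
rounded: [88, 99, 95]

query (2,1) [L1,L2,L3,L4] — begin 0,0,0
after L1 α=2/3: [92/3, 160, 104]
after L2 α=2/3: [374/9, 114, 190/3]
after L3 α=1/2: [943/9, 123/2, 422/3]
after L4 α=4/5: [1031/9, 1707/10, 3374/15]
rounded: [115, 171, 225]

query (1,3) [L1,L2,L3,L4] — begin 0,0,0
after L1 α=1/3: [176/3, 187/3, 8/3]
after L2 α=2/3: [1154/9, 1441/9, 632/9]
after L3 α=2/3: [1190/27, 2485/27, 1388/27]
after L4 α=1/8: [12569/216, 9629/108, 15575/216]
= [58, 89, 72]

query (2,3) [L1,L2,L3,L4] — begin 0,0,0
after L1 α=4/5: [752/5, 112, 224/5]
after L2 α=0: [752/5, 112, 224/5]
after L3 α=2/3: [1402/15, 382/3, 738/5]
after L4 α=1/3: [5249/45, 1526/9, 2551/15]
= [117, 170, 170]

(0,0) stack=L1,L2,L3,L4,L5; from [0,0,0]:
+L1 (α=0) → [0, 0, 0]
+L2 (α=4/7) → [468/7, 212/7, 816/7]
+L3 (α=3/5) → [5409/35, 1768/35, 4971/35]
+L4 (α=1/2) → [6467/35, 4314/35, 5793/35]
+L5 (α=4/7) → [30601/245, 40942/245, 27599/245]
= [125, 167, 113]
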